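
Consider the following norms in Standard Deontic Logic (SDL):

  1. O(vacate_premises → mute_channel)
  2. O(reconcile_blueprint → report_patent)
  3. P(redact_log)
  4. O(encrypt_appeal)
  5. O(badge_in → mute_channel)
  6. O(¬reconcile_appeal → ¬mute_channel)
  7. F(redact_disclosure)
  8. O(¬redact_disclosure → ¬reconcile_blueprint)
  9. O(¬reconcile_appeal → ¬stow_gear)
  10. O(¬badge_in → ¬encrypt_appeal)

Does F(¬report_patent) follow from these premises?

Premise 2 is O(reconcile_blueprint → report_patent), but O(reconcile_blueprint) is not derivable from the premises, so it does not yield O(report_patent).
No other premise forces O(report_patent). An ideal world satisfying every premise can still have ¬report_patent true, so F(¬report_patent) is not derivable.

No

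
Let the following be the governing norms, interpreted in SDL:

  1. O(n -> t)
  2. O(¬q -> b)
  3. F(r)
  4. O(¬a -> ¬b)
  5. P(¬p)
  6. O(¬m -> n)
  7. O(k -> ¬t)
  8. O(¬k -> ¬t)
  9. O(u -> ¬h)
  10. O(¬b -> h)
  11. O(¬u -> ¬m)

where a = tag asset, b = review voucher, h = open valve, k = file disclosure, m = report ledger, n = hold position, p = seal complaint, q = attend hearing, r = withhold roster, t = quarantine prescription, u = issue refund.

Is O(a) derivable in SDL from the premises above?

Premises 7 and 8 are O(k -> ¬t) and O(¬k -> ¬t); every ideal world satisfies k or ¬k, so in either case ¬t holds — hence O(¬t).
Premise 1 is O(n -> t); contrapositively O(¬t -> ¬n). Since O(¬t) holds, K gives O(¬n).
Premise 6 is O(¬m -> n); contrapositively O(¬n -> m). Since O(¬n) holds, K gives O(m).
The contrapositive of premise 11 (O(¬u -> ¬m)) is O(m -> u), and O(m) is already established, so O(u).
Premise 9 is O(u -> ¬h); since O(u), deontic closure gives O(¬h).
Premise 10 is O(¬b -> h); contrapositively O(¬h -> b). Since O(¬h) holds, K gives O(b).
Premise 4 is O(¬a -> ¬b); contrapositively O(b -> a). Since O(b) holds, K gives O(a).
Premises 2, 3, 5 do not contribute to this derivation.
So O(a) follows.

Yes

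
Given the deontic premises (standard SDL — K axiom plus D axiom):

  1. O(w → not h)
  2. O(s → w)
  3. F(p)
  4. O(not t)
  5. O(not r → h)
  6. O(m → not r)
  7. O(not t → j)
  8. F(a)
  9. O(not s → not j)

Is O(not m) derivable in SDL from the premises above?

Yes

From premise 4 we have O(not t).
From O(not t) and premise 7, O(not t → j), we obtain O(j).
Premise 9, O(not s → not j), contraposes to O(j → s); with O(j) we get O(s).
With premise 2, O(s → w), the K-axiom yields O(w).
From O(w) and premise 1, O(w → not h), we obtain O(not h).
The contrapositive of premise 5 (O(not r → h)) is O(not h → r), and O(not h) is already established, so O(r).
Premise 6, O(m → not r), contraposes to O(r → not m); with O(r) we get O(not m).
Premises 3, 8 do not contribute to this derivation.
So O(not m) follows.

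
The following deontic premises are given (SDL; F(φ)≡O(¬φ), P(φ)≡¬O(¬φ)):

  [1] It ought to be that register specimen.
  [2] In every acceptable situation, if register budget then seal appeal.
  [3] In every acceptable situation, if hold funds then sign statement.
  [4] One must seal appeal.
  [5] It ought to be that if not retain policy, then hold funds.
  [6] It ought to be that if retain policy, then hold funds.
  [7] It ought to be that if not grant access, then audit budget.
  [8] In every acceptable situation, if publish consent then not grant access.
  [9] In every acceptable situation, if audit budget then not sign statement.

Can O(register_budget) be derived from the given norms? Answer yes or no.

No

Premise 2 is O(register_budget → seal_appeal); even if O(seal_appeal) held, inferring O(register_budget) would be affirming the consequent — invalid.
No other premise forces O(register_budget). An ideal world satisfying every premise can still have register_budget false, so O(register_budget) is not derivable.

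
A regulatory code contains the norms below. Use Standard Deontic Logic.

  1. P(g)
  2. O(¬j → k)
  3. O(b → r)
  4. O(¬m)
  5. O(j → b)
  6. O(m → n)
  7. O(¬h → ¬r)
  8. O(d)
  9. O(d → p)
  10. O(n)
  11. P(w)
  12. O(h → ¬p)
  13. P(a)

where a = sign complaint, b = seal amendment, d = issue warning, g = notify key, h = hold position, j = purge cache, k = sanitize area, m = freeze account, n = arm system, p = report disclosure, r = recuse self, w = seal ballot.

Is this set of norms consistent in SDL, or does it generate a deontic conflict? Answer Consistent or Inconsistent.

Premise 6 is O(m → n); even if O(n) held, inferring O(m) would be affirming the consequent — invalid.
So O(m) is not derivable, and the apparent clash with O(¬m) does not arise.
A world satisfying every obligation exists (e.g. a=false, b=false, d=true, g=false, h=false, j=false, k=true, m=false, n=true, p=true, r=false, w=false); no atom is both obligatory and forbidden, so the set is consistent.

Consistent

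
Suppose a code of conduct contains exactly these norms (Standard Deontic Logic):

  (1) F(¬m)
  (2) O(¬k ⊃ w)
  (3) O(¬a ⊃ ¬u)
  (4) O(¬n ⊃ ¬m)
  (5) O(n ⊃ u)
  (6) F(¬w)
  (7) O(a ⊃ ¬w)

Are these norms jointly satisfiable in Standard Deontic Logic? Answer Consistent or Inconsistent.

F(¬w) at premise 6 means O(w).
Premise 7 is O(a ⊃ ¬w); contrapositively O(w ⊃ ¬a). Since O(w) holds, K gives O(¬a).
Premise 3 is O(¬a ⊃ ¬u); since O(¬a), deontic closure gives O(¬u).
The contrapositive of premise 5 (O(n ⊃ u)) is O(¬u ⊃ ¬n), and O(¬u) is already established, so O(¬n).
With premise 4, O(¬n ⊃ ¬m), the K-axiom yields O(¬m).
Yet premise 1 is F(¬m), i.e. O(m).
We now have both O(¬m) and O(m) — m is simultaneously obligatory and forbidden, violating the D-axiom.

Inconsistent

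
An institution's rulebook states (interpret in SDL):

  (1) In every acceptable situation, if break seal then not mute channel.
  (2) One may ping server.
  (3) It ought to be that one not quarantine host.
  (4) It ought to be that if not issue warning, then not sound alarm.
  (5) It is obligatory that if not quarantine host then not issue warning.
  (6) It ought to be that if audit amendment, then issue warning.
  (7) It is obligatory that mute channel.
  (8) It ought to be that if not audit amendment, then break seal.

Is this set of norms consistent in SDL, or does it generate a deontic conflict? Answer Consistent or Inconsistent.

From premise 7 we have O(mute_channel).
The contrapositive of premise 1 (O(break_seal → ¬mute_channel)) is O(mute_channel → ¬break_seal), and O(mute_channel) is already established, so O(¬break_seal).
Premise 8, O(¬audit_amendment → break_seal), contraposes to O(¬break_seal → audit_amendment); with O(¬break_seal) we get O(audit_amendment).
Applying K to premise 6 (O(audit_amendment → issue_warning)) and O(audit_amendment) yields O(issue_warning).
Premise 5 is O(¬quarantine_host → ¬issue_warning); contrapositively O(issue_warning → quarantine_host). Since O(issue_warning) holds, K gives O(quarantine_host).
However, premise 3 gives O(¬quarantine_host).
We now have both O(quarantine_host) and O(¬quarantine_host) — quarantine_host is simultaneously obligatory and forbidden, violating the D-axiom.

Inconsistent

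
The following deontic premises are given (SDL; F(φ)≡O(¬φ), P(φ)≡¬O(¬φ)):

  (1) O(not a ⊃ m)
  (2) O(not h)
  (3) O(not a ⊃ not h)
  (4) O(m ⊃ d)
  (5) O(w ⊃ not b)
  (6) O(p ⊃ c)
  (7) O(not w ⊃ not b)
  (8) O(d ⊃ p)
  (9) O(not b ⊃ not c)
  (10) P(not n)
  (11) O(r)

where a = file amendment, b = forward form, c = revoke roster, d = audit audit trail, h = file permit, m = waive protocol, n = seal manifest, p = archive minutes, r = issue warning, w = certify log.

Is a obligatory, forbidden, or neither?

Premises 5 and 7 are O(w ⊃ not b) and O(not w ⊃ not b); every ideal world satisfies w or not w, so in either case not b holds — hence O(not b).
With premise 9, O(not b ⊃ not c), the K-axiom yields O(not c).
Premise 6, O(p ⊃ c), contraposes to O(not c ⊃ not p); with O(not c) we get O(not p).
Premise 8 is O(d ⊃ p); contrapositively O(not p ⊃ not d). Since O(not p) holds, K gives O(not d).
Premise 4, O(m ⊃ d), contraposes to O(not d ⊃ not m); with O(not d) we get O(not m).
Premise 1 is O(not a ⊃ m); contrapositively O(not m ⊃ a). Since O(not m) holds, K gives O(a).
Premises 2, 3, 10, 11 do not contribute to this derivation.
Hence a is obligatory.

Obligatory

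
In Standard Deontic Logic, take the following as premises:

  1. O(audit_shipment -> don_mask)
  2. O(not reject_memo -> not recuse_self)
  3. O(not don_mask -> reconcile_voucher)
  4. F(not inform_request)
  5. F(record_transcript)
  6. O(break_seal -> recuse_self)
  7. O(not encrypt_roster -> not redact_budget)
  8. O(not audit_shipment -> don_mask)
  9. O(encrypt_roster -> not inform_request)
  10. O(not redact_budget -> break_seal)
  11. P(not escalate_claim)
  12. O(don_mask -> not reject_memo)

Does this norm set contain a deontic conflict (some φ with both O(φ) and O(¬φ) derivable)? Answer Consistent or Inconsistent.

Inconsistent

Premises 1 and 8 are O(audit_shipment -> don_mask) and O(not audit_shipment -> don_mask); every ideal world satisfies audit_shipment or not audit_shipment, so in either case don_mask holds — hence O(don_mask).
Premise 12 is O(don_mask -> not reject_memo); since O(don_mask), deontic closure gives O(not reject_memo).
Premise 2 is O(not reject_memo -> not recuse_self); since O(not reject_memo), deontic closure gives O(not recuse_self).
Premise 6 is O(break_seal -> recuse_self); contrapositively O(not recuse_self -> not break_seal). Since O(not recuse_self) holds, K gives O(not break_seal).
Premise 10, O(not redact_budget -> break_seal), contraposes to O(not break_seal -> redact_budget); with O(not break_seal) we get O(redact_budget).
Premise 7 is O(not encrypt_roster -> not redact_budget); contrapositively O(redact_budget -> encrypt_roster). Since O(redact_budget) holds, K gives O(encrypt_roster).
Applying K to premise 9 (O(encrypt_roster -> not inform_request)) and O(encrypt_roster) yields O(not inform_request).
However, F(not inform_request) at premise 4 amounts to O(inform_request).
We now have both O(not inform_request) and O(inform_request) — inform_request is simultaneously obligatory and forbidden, violating the D-axiom.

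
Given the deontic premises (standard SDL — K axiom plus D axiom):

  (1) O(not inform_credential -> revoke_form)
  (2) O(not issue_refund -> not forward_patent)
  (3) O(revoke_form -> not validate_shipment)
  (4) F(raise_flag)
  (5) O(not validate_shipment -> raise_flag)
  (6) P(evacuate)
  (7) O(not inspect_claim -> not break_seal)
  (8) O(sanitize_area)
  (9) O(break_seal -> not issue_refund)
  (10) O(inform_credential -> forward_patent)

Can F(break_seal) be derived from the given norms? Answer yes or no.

Premise 4, F(raise_flag), is equivalent to O(not raise_flag).
The contrapositive of premise 5 (O(not validate_shipment -> raise_flag)) is O(not raise_flag -> validate_shipment), and O(not raise_flag) is already established, so O(validate_shipment).
Premise 3, O(revoke_form -> not validate_shipment), contraposes to O(validate_shipment -> not revoke_form); with O(validate_shipment) we get O(not revoke_form).
Premise 1, O(not inform_credential -> revoke_form), contraposes to O(not revoke_form -> inform_credential); with O(not revoke_form) we get O(inform_credential).
With premise 10, O(inform_credential -> forward_patent), the K-axiom yields O(forward_patent).
Premise 2 is O(not issue_refund -> not forward_patent); contrapositively O(forward_patent -> issue_refund). Since O(forward_patent) holds, K gives O(issue_refund).
Premise 9 is O(break_seal -> not issue_refund); contrapositively O(issue_refund -> not break_seal). Since O(issue_refund) holds, K gives O(not break_seal).
Premises 6, 7, 8 do not contribute to this derivation.
So O(not break_seal) holds, i.e. F(break_seal). The claim follows.

Yes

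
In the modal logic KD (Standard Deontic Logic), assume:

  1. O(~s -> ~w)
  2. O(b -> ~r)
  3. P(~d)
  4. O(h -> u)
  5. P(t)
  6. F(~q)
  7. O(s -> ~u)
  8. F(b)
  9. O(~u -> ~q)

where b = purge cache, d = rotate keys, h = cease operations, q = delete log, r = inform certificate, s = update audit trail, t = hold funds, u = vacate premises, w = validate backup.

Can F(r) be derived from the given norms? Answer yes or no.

No

Premise 2 is O(b -> ~r), but O(b) is not derivable from the premises, so it does not yield O(~r).
No other premise forces O(~r). An ideal world satisfying every premise can still have r true, so F(r) is not derivable.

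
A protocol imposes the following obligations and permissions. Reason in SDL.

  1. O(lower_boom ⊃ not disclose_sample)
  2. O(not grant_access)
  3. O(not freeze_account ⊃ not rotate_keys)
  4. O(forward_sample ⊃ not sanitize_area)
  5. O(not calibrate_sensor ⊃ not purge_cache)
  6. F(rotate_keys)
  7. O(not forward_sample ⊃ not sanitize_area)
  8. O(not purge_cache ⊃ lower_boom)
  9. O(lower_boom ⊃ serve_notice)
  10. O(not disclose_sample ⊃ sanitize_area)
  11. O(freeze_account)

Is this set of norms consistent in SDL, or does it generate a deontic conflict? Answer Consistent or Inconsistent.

Premise 3 is O(not freeze_account ⊃ not rotate_keys); even if O(not rotate_keys) held, inferring O(not freeze_account) would be affirming the consequent — invalid.
So O(not freeze_account) is not derivable, and the apparent clash with O(freeze_account) does not arise.
A world satisfying every obligation exists (e.g. calibrate_sensor=true, disclose_sample=true, forward_sample=false, freeze_account=true, grant_access=false, lower_boom=false, purge_cache=true, rotate_keys=false, sanitize_area=false, serve_notice=false); no atom is both obligatory and forbidden, so the set is consistent.

Consistent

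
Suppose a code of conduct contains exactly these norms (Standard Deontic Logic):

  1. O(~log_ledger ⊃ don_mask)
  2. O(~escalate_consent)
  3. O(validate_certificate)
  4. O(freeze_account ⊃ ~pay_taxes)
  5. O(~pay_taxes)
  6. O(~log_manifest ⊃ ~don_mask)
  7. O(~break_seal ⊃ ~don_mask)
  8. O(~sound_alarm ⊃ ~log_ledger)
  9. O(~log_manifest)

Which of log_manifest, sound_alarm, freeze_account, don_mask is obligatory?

From premise 9 we have O(~log_manifest).
With premise 6, O(~log_manifest ⊃ ~don_mask), the K-axiom yields O(~don_mask).
Premise 1, O(~log_ledger ⊃ don_mask), contraposes to O(~don_mask ⊃ log_ledger); with O(~don_mask) we get O(log_ledger).
Premise 8, O(~sound_alarm ⊃ ~log_ledger), contraposes to O(log_ledger ⊃ sound_alarm); with O(log_ledger) we get O(sound_alarm).
So O(sound_alarm) holds — sound_alarm is obligatory. None of the other listed options is made obligatory by any chain of premises.

sound_alarm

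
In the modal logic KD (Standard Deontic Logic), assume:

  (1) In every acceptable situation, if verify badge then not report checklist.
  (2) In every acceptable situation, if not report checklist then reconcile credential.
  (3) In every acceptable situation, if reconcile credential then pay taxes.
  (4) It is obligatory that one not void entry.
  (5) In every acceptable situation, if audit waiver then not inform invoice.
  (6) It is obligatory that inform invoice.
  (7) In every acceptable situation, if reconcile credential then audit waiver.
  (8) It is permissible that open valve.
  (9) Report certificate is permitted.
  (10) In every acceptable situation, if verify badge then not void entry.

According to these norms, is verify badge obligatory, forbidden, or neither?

From premise 6 we have O(inform_invoice).
Premise 5 is O(audit_waiver → ¬inform_invoice); contrapositively O(inform_invoice → ¬audit_waiver). Since O(inform_invoice) holds, K gives O(¬audit_waiver).
Premise 7, O(reconcile_credential → audit_waiver), contraposes to O(¬audit_waiver → ¬reconcile_credential); with O(¬audit_waiver) we get O(¬reconcile_credential).
The contrapositive of premise 2 (O(¬report_checklist → reconcile_credential)) is O(¬reconcile_credential → report_checklist), and O(¬reconcile_credential) is already established, so O(report_checklist).
The contrapositive of premise 1 (O(verify_badge → ¬report_checklist)) is O(report_checklist → ¬verify_badge), and O(report_checklist) is already established, so O(¬verify_badge).
Premises 3, 4, 8, 9, 10 do not contribute to this derivation.
Thus O(¬verify_badge), which is F(verify_badge): verify_badge is forbidden.

Forbidden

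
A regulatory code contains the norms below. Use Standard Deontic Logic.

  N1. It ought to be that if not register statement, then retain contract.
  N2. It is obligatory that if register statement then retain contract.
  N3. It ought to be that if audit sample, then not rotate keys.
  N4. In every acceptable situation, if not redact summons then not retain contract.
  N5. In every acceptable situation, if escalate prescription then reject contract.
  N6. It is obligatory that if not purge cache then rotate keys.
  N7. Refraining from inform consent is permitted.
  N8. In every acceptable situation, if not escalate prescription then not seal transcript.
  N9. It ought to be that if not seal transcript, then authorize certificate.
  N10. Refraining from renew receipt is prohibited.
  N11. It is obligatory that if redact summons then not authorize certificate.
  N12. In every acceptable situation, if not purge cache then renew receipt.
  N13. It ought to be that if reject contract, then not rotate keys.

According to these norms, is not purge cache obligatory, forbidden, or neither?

Forbidden

Premises 2 and 1 are O(register_statement → retain_contract) and O(¬register_statement → retain_contract); every ideal world satisfies register_statement or ¬register_statement, so in either case retain_contract holds — hence O(retain_contract).
The contrapositive of premise 4 (O(¬redact_summons → ¬retain_contract)) is O(retain_contract → redact_summons), and O(retain_contract) is already established, so O(redact_summons).
From O(redact_summons) and premise 11, O(redact_summons → ¬authorize_certificate), we obtain O(¬authorize_certificate).
Premise 9, O(¬seal_transcript → authorize_certificate), contraposes to O(¬authorize_certificate → seal_transcript); with O(¬authorize_certificate) we get O(seal_transcript).
Premise 8 is O(¬escalate_prescription → ¬seal_transcript); contrapositively O(seal_transcript → escalate_prescription). Since O(seal_transcript) holds, K gives O(escalate_prescription).
From O(escalate_prescription) and premise 5, O(escalate_prescription → reject_contract), we obtain O(reject_contract).
With premise 13, O(reject_contract → ¬rotate_keys), the K-axiom yields O(¬rotate_keys).
Premise 6, O(¬purge_cache → rotate_keys), contraposes to O(¬rotate_keys → purge_cache); with O(¬rotate_keys) we get O(purge_cache).
Premises 3, 7, 10, 12 do not contribute to this derivation.
Thus O(purge_cache), which is F(¬purge_cache): ¬purge_cache is forbidden.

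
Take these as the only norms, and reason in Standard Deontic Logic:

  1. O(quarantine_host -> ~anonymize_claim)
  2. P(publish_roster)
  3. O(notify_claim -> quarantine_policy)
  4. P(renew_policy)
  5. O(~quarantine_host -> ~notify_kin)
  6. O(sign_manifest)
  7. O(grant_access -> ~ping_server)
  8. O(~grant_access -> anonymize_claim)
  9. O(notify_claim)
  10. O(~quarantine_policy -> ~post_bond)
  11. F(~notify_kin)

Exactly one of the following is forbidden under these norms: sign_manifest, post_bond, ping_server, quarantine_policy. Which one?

ping_server

Premise 11 is F(~notify_kin), i.e. O(notify_kin).
Premise 5 is O(~quarantine_host -> ~notify_kin); contrapositively O(notify_kin -> quarantine_host). Since O(notify_kin) holds, K gives O(quarantine_host).
With premise 1, O(quarantine_host -> ~anonymize_claim), the K-axiom yields O(~anonymize_claim).
The contrapositive of premise 8 (O(~grant_access -> anonymize_claim)) is O(~anonymize_claim -> grant_access), and O(~anonymize_claim) is already established, so O(grant_access).
Applying K to premise 7 (O(grant_access -> ~ping_server)) and O(grant_access) yields O(~ping_server).
So O(~ping_server) holds, i.e. ping_server is forbidden. None of the other listed options is forbidden under the premises.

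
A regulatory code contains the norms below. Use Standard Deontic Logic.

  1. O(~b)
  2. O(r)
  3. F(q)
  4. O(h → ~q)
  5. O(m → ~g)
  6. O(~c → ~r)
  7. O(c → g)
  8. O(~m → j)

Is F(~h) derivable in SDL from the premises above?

No

Premise 4 is O(h → ~q); even if O(~q) held, inferring O(h) would be affirming the consequent — invalid.
No other premise forces O(h). An ideal world satisfying every premise can still have ~h true, so F(~h) is not derivable.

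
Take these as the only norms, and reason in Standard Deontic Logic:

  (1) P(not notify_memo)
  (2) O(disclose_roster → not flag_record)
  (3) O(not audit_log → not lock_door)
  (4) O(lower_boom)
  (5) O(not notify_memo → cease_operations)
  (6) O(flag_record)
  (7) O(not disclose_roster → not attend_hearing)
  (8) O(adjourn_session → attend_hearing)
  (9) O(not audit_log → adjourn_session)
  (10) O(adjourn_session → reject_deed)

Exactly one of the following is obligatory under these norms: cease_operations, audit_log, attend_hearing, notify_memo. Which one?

audit_log

From premise 6 we have O(flag_record).
The contrapositive of premise 2 (O(disclose_roster → not flag_record)) is O(flag_record → not disclose_roster), and O(flag_record) is already established, so O(not disclose_roster).
From O(not disclose_roster) and premise 7, O(not disclose_roster → not attend_hearing), we obtain O(not attend_hearing).
The contrapositive of premise 8 (O(adjourn_session → attend_hearing)) is O(not attend_hearing → not adjourn_session), and O(not attend_hearing) is already established, so O(not adjourn_session).
The contrapositive of premise 9 (O(not audit_log → adjourn_session)) is O(not adjourn_session → audit_log), and O(not adjourn_session) is already established, so O(audit_log).
So O(audit_log) holds — audit_log is obligatory. None of the other listed options is made obligatory by any chain of premises.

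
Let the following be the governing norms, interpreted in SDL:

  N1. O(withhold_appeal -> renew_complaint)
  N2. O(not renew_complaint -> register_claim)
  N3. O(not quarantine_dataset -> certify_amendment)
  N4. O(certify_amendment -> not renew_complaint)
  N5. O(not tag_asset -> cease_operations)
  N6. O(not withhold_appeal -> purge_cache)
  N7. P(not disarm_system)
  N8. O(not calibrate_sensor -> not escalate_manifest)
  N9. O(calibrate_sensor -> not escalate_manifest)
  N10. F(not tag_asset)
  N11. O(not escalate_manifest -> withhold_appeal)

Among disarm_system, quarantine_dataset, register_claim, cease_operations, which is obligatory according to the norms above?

quarantine_dataset

Premises 9 and 8 are O(calibrate_sensor -> not escalate_manifest) and O(not calibrate_sensor -> not escalate_manifest); every ideal world satisfies calibrate_sensor or not calibrate_sensor, so in either case not escalate_manifest holds — hence O(not escalate_manifest).
With premise 11, O(not escalate_manifest -> withhold_appeal), the K-axiom yields O(withhold_appeal).
From O(withhold_appeal) and premise 1, O(withhold_appeal -> renew_complaint), we obtain O(renew_complaint).
Premise 4 is O(certify_amendment -> not renew_complaint); contrapositively O(renew_complaint -> not certify_amendment). Since O(renew_complaint) holds, K gives O(not certify_amendment).
Premise 3, O(not quarantine_dataset -> certify_amendment), contraposes to O(not certify_amendment -> quarantine_dataset); with O(not certify_amendment) we get O(quarantine_dataset).
So O(quarantine_dataset) holds — quarantine_dataset is obligatory. None of the other listed options is made obligatory by any chain of premises.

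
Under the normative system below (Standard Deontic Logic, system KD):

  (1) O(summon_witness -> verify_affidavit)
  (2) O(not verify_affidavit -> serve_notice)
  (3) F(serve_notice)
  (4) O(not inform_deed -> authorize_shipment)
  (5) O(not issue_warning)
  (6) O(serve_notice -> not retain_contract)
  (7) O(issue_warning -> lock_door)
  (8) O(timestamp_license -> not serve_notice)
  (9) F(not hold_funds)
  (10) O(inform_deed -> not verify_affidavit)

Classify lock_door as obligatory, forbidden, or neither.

Premise 7 is O(issue_warning -> lock_door), but O(issue_warning) is not derivable from the premises, so it does not yield O(lock_door).
No premise or chain of K-axiom applications forces O(lock_door), and none forces O(not lock_door). So lock_door is neither obligatory nor forbidden under these norms.

Neither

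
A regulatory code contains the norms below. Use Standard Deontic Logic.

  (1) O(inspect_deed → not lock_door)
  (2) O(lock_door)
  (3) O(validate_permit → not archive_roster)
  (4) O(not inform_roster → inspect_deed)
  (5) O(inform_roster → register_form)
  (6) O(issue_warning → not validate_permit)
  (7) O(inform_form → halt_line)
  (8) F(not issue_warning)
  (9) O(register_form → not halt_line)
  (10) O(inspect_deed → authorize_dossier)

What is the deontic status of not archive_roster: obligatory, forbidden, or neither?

Neither

Premise 3 is O(validate_permit → not archive_roster), but O(validate_permit) is not derivable from the premises, so it does not yield O(not archive_roster).
No premise or chain of K-axiom applications forces O(not archive_roster), and none forces O(archive_roster). So not archive_roster is neither obligatory nor forbidden under these norms.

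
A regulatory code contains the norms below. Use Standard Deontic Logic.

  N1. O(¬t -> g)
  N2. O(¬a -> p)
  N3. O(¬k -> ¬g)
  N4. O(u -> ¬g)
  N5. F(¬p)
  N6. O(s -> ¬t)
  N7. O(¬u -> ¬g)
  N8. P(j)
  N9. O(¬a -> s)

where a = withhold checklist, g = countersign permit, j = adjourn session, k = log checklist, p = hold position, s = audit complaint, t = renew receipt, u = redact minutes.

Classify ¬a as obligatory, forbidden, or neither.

By case analysis on ¬u: premise 7 gives O(¬u -> ¬g) and premise 4 gives O(u -> ¬g), so O(¬g) either way.
Premise 1, O(¬t -> g), contraposes to O(¬g -> t); with O(¬g) we get O(t).
The contrapositive of premise 6 (O(s -> ¬t)) is O(t -> ¬s), and O(t) is already established, so O(¬s).
Premise 9 is O(¬a -> s); contrapositively O(¬s -> a). Since O(¬s) holds, K gives O(a).
Premises 2, 3, 5, 8 do not contribute to this derivation.
Thus O(a), which is F(¬a): ¬a is forbidden.

Forbidden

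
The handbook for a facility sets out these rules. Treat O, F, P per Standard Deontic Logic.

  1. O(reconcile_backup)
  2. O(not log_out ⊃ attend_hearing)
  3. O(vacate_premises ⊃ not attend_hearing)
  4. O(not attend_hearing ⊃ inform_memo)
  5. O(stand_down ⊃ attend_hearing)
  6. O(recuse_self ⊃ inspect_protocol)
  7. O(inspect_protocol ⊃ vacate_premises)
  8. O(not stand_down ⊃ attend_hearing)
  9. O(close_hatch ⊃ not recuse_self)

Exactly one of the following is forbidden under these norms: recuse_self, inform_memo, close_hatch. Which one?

recuse_self

Premises 8 and 5 are O(not stand_down ⊃ attend_hearing) and O(stand_down ⊃ attend_hearing); every ideal world satisfies not stand_down or stand_down, so in either case attend_hearing holds — hence O(attend_hearing).
The contrapositive of premise 3 (O(vacate_premises ⊃ not attend_hearing)) is O(attend_hearing ⊃ not vacate_premises), and O(attend_hearing) is already established, so O(not vacate_premises).
The contrapositive of premise 7 (O(inspect_protocol ⊃ vacate_premises)) is O(not vacate_premises ⊃ not inspect_protocol), and O(not vacate_premises) is already established, so O(not inspect_protocol).
The contrapositive of premise 6 (O(recuse_self ⊃ inspect_protocol)) is O(not inspect_protocol ⊃ not recuse_self), and O(not inspect_protocol) is already established, so O(not recuse_self).
So O(not recuse_self) holds, i.e. recuse_self is forbidden. None of the other listed options is forbidden under the premises.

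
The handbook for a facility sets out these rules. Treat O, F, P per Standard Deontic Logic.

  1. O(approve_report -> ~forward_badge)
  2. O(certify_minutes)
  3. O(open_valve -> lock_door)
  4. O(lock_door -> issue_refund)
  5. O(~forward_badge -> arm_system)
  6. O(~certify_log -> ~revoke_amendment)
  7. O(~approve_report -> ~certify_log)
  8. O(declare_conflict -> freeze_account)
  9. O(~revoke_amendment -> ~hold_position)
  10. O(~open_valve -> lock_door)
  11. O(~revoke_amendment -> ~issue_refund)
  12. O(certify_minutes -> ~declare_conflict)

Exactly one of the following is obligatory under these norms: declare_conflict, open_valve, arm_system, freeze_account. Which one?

arm_system

Premises 10 and 3 cover both cases: O(~open_valve -> lock_door) and O(open_valve -> lock_door). Since ~open_valve ∨ open_valve is a tautology, O(lock_door) follows.
From O(lock_door) and premise 4, O(lock_door -> issue_refund), we obtain O(issue_refund).
The contrapositive of premise 11 (O(~revoke_amendment -> ~issue_refund)) is O(issue_refund -> revoke_amendment), and O(issue_refund) is already established, so O(revoke_amendment).
Premise 6 is O(~certify_log -> ~revoke_amendment); contrapositively O(revoke_amendment -> certify_log). Since O(revoke_amendment) holds, K gives O(certify_log).
The contrapositive of premise 7 (O(~approve_report -> ~certify_log)) is O(certify_log -> approve_report), and O(certify_log) is already established, so O(approve_report).
Applying K to premise 1 (O(approve_report -> ~forward_badge)) and O(approve_report) yields O(~forward_badge).
From O(~forward_badge) and premise 5, O(~forward_badge -> arm_system), we obtain O(arm_system).
So O(arm_system) holds — arm_system is obligatory. None of the other listed options is made obligatory by any chain of premises.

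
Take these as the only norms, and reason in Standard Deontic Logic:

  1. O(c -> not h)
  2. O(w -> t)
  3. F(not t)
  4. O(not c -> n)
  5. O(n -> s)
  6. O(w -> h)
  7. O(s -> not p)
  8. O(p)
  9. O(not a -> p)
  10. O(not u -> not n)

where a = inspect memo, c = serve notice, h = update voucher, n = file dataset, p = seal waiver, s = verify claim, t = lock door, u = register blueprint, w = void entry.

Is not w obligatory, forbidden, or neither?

Obligatory

Premise 8 states O(p) outright.
Premise 7 is O(s -> not p); contrapositively O(p -> not s). Since O(p) holds, K gives O(not s).
The contrapositive of premise 5 (O(n -> s)) is O(not s -> not n), and O(not s) is already established, so O(not n).
Premise 4, O(not c -> n), contraposes to O(not n -> c); with O(not n) we get O(c).
From O(c) and premise 1, O(c -> not h), we obtain O(not h).
Premise 6 is O(w -> h); contrapositively O(not h -> not w). Since O(not h) holds, K gives O(not w).
Premises 2, 3, 9, 10 do not contribute to this derivation.
Hence not w is obligatory.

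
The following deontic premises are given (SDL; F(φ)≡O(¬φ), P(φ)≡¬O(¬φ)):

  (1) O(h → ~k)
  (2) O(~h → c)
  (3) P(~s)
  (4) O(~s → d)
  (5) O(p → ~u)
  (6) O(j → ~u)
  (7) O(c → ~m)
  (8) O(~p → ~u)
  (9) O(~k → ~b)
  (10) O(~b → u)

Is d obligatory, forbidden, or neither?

Premise 4 is O(~s → d), but O(~s) is not derivable from the premises (the permission P(~s) asserts only ~O(s), not O(~s)), so it does not yield O(d).
No premise or chain of K-axiom applications forces O(d), and none forces O(~d). So d is neither obligatory nor forbidden under these norms.

Neither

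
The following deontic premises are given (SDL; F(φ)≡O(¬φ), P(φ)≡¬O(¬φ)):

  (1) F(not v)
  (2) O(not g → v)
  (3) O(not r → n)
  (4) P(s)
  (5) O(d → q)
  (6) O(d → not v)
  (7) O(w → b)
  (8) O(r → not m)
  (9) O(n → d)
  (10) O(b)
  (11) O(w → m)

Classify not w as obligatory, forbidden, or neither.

Premise 1 is F(not v), i.e. O(v).
Premise 6, O(d → not v), contraposes to O(v → not d); with O(v) we get O(not d).
Premise 9, O(n → d), contraposes to O(not d → not n); with O(not d) we get O(not n).
Premise 3, O(not r → n), contraposes to O(not n → r); with O(not n) we get O(r).
Premise 8 is O(r → not m); since O(r), deontic closure gives O(not m).
Premise 11 is O(w → m); contrapositively O(not m → not w). Since O(not m) holds, K gives O(not w).
Premises 2, 4, 5, 7, 10 do not contribute to this derivation.
Hence not w is obligatory.

Obligatory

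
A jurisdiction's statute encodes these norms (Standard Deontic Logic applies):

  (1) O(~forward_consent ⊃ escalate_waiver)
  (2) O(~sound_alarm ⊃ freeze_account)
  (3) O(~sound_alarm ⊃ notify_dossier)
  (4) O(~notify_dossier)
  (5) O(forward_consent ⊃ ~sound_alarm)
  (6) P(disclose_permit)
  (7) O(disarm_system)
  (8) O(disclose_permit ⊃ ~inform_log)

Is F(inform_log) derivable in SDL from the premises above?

No

Premise 8 is O(disclose_permit ⊃ ~inform_log), but O(disclose_permit) is not derivable from the premises (the permission P(disclose_permit) asserts only ~O(~disclose_permit), not O(disclose_permit)), so it does not yield O(~inform_log).
No other premise forces O(~inform_log). An ideal world satisfying every premise can still have inform_log true, so F(inform_log) is not derivable.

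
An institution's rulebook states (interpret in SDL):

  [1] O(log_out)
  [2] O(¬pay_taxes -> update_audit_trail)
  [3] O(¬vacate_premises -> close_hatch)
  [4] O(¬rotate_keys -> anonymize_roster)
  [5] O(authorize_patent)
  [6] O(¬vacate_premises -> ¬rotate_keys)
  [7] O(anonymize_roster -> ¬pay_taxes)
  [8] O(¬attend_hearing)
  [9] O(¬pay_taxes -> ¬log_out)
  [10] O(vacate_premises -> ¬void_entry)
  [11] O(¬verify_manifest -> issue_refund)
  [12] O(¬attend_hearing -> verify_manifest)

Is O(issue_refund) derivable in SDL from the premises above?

No

Premise 11 is O(¬verify_manifest -> issue_refund), but O(¬verify_manifest) is not derivable from the premises, so it does not yield O(issue_refund).
No other premise forces O(issue_refund). An ideal world satisfying every premise can still have issue_refund false, so O(issue_refund) is not derivable.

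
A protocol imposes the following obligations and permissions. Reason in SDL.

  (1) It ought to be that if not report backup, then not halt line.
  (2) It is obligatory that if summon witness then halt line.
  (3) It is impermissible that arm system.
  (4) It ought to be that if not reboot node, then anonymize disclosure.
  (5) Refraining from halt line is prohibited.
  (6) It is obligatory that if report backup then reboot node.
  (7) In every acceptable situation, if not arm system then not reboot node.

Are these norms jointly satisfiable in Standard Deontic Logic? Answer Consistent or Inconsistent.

Inconsistent

Premise 5, F(¬halt_line), is equivalent to O(halt_line).
The contrapositive of premise 1 (O(¬report_backup → ¬halt_line)) is O(halt_line → report_backup), and O(halt_line) is already established, so O(report_backup).
From O(report_backup) and premise 6, O(report_backup → reboot_node), we obtain O(reboot_node).
Premise 7, O(¬arm_system → ¬reboot_node), contraposes to O(reboot_node → arm_system); with O(reboot_node) we get O(arm_system).
However, F(arm_system) at premise 3 amounts to O(¬arm_system).
We now have both O(arm_system) and O(¬arm_system) — arm_system is simultaneously obligatory and forbidden, violating the D-axiom.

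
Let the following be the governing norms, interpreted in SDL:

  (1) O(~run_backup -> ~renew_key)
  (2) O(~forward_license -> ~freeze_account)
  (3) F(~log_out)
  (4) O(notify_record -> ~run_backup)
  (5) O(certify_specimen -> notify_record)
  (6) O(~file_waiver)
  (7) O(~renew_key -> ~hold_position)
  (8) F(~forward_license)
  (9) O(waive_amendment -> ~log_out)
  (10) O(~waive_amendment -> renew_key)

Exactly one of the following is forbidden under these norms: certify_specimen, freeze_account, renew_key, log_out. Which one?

F(~log_out) at premise 3 means O(log_out).
The contrapositive of premise 9 (O(waive_amendment -> ~log_out)) is O(log_out -> ~waive_amendment), and O(log_out) is already established, so O(~waive_amendment).
From O(~waive_amendment) and premise 10, O(~waive_amendment -> renew_key), we obtain O(renew_key).
Premise 1, O(~run_backup -> ~renew_key), contraposes to O(renew_key -> run_backup); with O(renew_key) we get O(run_backup).
Premise 4 is O(notify_record -> ~run_backup); contrapositively O(run_backup -> ~notify_record). Since O(run_backup) holds, K gives O(~notify_record).
The contrapositive of premise 5 (O(certify_specimen -> notify_record)) is O(~notify_record -> ~certify_specimen), and O(~notify_record) is already established, so O(~certify_specimen).
So O(~certify_specimen) holds, i.e. certify_specimen is forbidden. None of the other listed options is forbidden under the premises.

certify_specimen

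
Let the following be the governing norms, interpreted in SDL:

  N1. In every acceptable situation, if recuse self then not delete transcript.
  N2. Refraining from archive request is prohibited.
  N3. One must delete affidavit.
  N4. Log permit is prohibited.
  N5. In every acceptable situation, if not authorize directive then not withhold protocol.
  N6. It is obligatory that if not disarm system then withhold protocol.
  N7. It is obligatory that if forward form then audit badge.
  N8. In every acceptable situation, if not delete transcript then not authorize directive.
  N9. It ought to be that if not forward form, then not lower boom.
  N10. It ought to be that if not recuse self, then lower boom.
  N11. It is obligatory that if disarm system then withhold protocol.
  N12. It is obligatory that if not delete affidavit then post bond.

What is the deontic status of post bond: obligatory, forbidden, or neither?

Neither

Premise 12 is O(¬delete_affidavit → post_bond), but O(¬delete_affidavit) is not derivable from the premises, so it does not yield O(post_bond).
No premise or chain of K-axiom applications forces O(post_bond), and none forces O(¬post_bond). So post_bond is neither obligatory nor forbidden under these norms.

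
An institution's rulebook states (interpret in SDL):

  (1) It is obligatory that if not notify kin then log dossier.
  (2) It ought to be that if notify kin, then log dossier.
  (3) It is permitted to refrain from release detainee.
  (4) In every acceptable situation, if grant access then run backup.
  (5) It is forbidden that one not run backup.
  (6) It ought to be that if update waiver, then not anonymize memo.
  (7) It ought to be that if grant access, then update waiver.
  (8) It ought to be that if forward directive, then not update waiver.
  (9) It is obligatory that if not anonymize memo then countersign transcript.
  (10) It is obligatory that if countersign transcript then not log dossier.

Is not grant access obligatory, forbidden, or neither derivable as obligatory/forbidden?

Obligatory

Premises 1 and 2 are O(¬notify_kin → log_dossier) and O(notify_kin → log_dossier); every ideal world satisfies ¬notify_kin or notify_kin, so in either case log_dossier holds — hence O(log_dossier).
Premise 10, O(countersign_transcript → ¬log_dossier), contraposes to O(log_dossier → ¬countersign_transcript); with O(log_dossier) we get O(¬countersign_transcript).
Premise 9, O(¬anonymize_memo → countersign_transcript), contraposes to O(¬countersign_transcript → anonymize_memo); with O(¬countersign_transcript) we get O(anonymize_memo).
Premise 6 is O(update_waiver → ¬anonymize_memo); contrapositively O(anonymize_memo → ¬update_waiver). Since O(anonymize_memo) holds, K gives O(¬update_waiver).
Premise 7 is O(grant_access → update_waiver); contrapositively O(¬update_waiver → ¬grant_access). Since O(¬update_waiver) holds, K gives O(¬grant_access).
Premises 3, 4, 5, 8 do not contribute to this derivation.
Hence ¬grant_access is obligatory.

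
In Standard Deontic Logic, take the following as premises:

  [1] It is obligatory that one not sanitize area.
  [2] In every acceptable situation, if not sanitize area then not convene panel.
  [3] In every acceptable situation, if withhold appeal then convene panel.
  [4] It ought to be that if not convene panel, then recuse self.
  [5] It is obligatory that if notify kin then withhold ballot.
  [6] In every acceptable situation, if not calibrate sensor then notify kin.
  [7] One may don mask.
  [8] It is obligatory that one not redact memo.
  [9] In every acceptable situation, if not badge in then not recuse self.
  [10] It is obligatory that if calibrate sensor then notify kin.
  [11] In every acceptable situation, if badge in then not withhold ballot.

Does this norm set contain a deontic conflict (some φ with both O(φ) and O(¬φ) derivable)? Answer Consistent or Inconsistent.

By case analysis on ¬calibrate_sensor: premise 6 gives O(¬calibrate_sensor → notify_kin) and premise 10 gives O(calibrate_sensor → notify_kin), so O(notify_kin) either way.
Applying K to premise 5 (O(notify_kin → withhold_ballot)) and O(notify_kin) yields O(withhold_ballot).
The contrapositive of premise 11 (O(badge_in → ¬withhold_ballot)) is O(withhold_ballot → ¬badge_in), and O(withhold_ballot) is already established, so O(¬badge_in).
From O(¬badge_in) and premise 9, O(¬badge_in → ¬recuse_self), we obtain O(¬recuse_self).
Premise 4 is O(¬convene_panel → recuse_self); contrapositively O(¬recuse_self → convene_panel). Since O(¬recuse_self) holds, K gives O(convene_panel).
Premise 2, O(¬sanitize_area → ¬convene_panel), contraposes to O(convene_panel → sanitize_area); with O(convene_panel) we get O(sanitize_area).
Yet premise 1 states O(¬sanitize_area).
We now have both O(sanitize_area) and O(¬sanitize_area) — sanitize_area is simultaneously obligatory and forbidden, violating the D-axiom.

Inconsistent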